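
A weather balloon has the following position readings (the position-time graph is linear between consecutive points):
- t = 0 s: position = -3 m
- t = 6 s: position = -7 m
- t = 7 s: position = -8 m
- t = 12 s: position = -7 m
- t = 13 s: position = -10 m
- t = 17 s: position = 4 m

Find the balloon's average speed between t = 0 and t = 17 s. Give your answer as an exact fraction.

23/17 m/s

Average speed = (total path length)/(elapsed time); on a piecewise-linear x-t graph the path length is Σ|Δx|.
0–6 s: |Δx| = |-7 − -3| = 4 m
6–7 s: |Δx| = |-8 − -7| = 1 m
7–12 s: |Δx| = |-7 − -8| = 1 m
12–13 s: |Δx| = |-10 − -7| = 3 m
13–17 s: |Δx| = |4 − -10| = 14 m
Total path = 23 m; average speed = 23/17 = 23/17 m/s.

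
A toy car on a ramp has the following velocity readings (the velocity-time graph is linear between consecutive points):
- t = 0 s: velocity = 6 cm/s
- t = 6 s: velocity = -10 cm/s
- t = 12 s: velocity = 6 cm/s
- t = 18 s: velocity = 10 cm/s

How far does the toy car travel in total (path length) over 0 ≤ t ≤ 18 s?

99 cm

Distance (not displacement) is the total path length: add the absolute areas under v-t.
0–6 s: v = 0 at t = 2.25 s; triangle areas 6.75 + 18.75 = 25.5 cm
6–12 s: v = 0 at t = 9.75 s; triangle areas 18.75 + 6.75 = 25.5 cm
12–18 s: |½(6 + 10)(6)| = 48 cm
Total distance = 99 cm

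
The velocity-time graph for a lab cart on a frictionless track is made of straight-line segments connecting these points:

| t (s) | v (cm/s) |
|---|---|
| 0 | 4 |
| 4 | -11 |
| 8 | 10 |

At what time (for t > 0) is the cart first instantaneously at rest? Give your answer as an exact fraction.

v changes sign on 0–4 s (from 4 to -11); the graph is linear there, so v = 0 at t = 0 + (-4)·(4 − 0)/(-11 − 4) = 16/15 s.

t = 16/15 s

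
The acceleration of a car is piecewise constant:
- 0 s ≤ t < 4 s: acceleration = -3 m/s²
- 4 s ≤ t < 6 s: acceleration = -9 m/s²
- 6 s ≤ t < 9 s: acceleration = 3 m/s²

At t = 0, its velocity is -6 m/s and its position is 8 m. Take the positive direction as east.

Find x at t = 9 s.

On each constant-a segment, Δv = aΔt and Δx = v₀Δt + ½aΔt²; chain segment to segment.
0–4 s: v starts -6 m/s; Δx = -6·4 + ½·-3·4² = -48 m; v ends -18 m/s.
4–6 s: v starts -18 m/s; Δx = -18·2 + ½·-9·2² = -54 m; v ends -36 m/s.
6–9 s: v starts -36 m/s; Δx = -36·3 + ½·3·3² = -94.5 m; v ends -27 m/s.
x(9) = 8 + Σ Δx = -188.5 m.

-188.5 m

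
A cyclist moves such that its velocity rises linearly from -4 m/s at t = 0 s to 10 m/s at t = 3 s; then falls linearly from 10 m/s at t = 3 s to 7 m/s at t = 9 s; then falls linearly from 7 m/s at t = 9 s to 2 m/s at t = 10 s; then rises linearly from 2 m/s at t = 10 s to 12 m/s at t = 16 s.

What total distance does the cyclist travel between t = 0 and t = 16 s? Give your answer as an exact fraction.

1539/14 m

Distance (not displacement) is the total path length: add the absolute areas under v-t.
0–3 s: v = 0 at t = 6/7 s; triangle areas 12/7 + 75/7 = 87/7 m
3–9 s: |½(10 + 7)(6)| = 51 m
9–10 s: |½(7 + 2)(1)| = 4.5 m
10–16 s: |½(2 + 12)(6)| = 42 m
Total distance = 1539/14 m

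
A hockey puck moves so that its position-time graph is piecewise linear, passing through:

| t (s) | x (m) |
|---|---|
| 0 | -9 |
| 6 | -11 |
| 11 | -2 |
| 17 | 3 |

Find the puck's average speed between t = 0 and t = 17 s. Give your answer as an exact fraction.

16/17 m/s

Average speed = (total path length)/(elapsed time); on a piecewise-linear x-t graph the path length is Σ|Δx|.
0–6 s: |Δx| = |-11 − -9| = 2 m
6–11 s: |Δx| = |-2 − -11| = 9 m
11–17 s: |Δx| = |3 − -2| = 5 m
Total path = 16 m; average speed = 16/17 = 16/17 m/s.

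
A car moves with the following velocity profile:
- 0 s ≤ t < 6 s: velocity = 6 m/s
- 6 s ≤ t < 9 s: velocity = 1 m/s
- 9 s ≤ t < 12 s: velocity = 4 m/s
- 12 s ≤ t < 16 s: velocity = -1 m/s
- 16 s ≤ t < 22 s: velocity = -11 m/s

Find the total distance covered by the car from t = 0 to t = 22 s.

Distance (not displacement) is the total path length: add the absolute areas under v-t.
0–6 s: |6| × 6 = 36 m
6–9 s: |1| × 3 = 3 m
9–12 s: |4| × 3 = 12 m
12–16 s: |-1| × 4 = 4 m
16–22 s: |-11| × 6 = 66 m
Total distance = 121 m

121 m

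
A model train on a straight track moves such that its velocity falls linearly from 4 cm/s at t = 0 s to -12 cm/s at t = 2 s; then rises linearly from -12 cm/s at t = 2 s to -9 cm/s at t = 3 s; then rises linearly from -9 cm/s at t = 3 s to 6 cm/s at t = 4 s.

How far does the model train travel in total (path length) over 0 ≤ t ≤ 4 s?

Distance (not displacement) is the total path length: add the absolute areas under v-t.
0–2 s: v = 0 at t = 0.5 s; triangle areas 1 + 9 = 10 cm
2–3 s: |½(-12 + -9)(1)| = 10.5 cm
3–4 s: v = 0 at t = 3.6 s; triangle areas 2.7 + 1.2 = 3.9 cm
Total distance = 24.4 cm

24.4 cm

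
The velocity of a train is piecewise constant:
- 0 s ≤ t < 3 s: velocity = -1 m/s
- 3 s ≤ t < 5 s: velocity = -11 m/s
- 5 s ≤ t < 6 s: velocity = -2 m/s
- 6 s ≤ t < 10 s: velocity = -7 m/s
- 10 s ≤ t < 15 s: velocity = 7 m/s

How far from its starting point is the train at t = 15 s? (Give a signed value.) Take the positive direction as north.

-20 m

Displacement is the signed area under the v-t curve.
0–3 s: -1 × 3 = -3 m
3–5 s: -11 × 2 = -22 m
5–6 s: -2 × 1 = -2 m
6–10 s: -7 × 4 = -28 m
10–15 s: 7 × 5 = 35 m
Net displacement = -20 m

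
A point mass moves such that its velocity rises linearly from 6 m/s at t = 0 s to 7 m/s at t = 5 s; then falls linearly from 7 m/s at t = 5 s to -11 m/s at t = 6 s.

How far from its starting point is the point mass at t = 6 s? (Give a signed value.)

Displacement is the signed area under the v-t curve.
0–5 s: ½(6 + 7)(5) = 32.5 m
5–6 s: ½(7 + -11)(1) = -2 m
Net displacement = 30.5 m

30.5 m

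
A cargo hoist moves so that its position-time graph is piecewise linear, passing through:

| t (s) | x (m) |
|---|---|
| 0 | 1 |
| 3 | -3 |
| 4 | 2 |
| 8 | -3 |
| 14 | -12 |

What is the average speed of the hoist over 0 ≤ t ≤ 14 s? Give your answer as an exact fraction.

23/14 m/s

Average speed = (total path length)/(elapsed time); on a piecewise-linear x-t graph the path length is Σ|Δx|.
0–3 s: |Δx| = |-3 − 1| = 4 m
3–4 s: |Δx| = |2 − -3| = 5 m
4–8 s: |Δx| = |-3 − 2| = 5 m
8–14 s: |Δx| = |-12 − -3| = 9 m
Total path = 23 m; average speed = 23/14 = 23/14 m/s.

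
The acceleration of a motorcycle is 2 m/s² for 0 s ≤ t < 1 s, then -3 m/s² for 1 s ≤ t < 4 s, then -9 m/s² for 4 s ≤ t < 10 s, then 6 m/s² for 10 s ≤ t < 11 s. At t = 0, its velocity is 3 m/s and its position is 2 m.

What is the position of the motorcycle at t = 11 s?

-233.5 m

On each constant-a segment, Δv = aΔt and Δx = v₀Δt + ½aΔt²; chain segment to segment.
0–1 s: v starts 3 m/s; Δx = 3·1 + ½·2·1² = 4 m; v ends 5 m/s.
1–4 s: v starts 5 m/s; Δx = 5·3 + ½·-3·3² = 1.5 m; v ends -4 m/s.
4–10 s: v starts -4 m/s; Δx = -4·6 + ½·-9·6² = -186 m; v ends -58 m/s.
10–11 s: v starts -58 m/s; Δx = -58·1 + ½·6·1² = -55 m; v ends -52 m/s.
x(11) = 2 + Σ Δx = -233.5 m.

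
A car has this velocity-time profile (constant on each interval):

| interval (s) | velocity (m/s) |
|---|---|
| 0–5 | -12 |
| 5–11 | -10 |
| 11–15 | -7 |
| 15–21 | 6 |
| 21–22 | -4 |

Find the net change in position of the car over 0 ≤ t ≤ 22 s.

-116 m

Net displacement equals the area under the velocity-time graph (areas below the axis count negative).
0–5 s: -12 × 5 = -60 m
5–11 s: -10 × 6 = -60 m
11–15 s: -7 × 4 = -28 m
15–21 s: 6 × 6 = 36 m
21–22 s: -4 × 1 = -4 m
Net displacement = -116 m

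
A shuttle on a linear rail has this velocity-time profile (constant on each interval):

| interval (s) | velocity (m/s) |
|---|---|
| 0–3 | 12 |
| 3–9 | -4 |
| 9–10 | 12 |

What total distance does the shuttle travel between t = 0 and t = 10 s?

72 m

Distance (not displacement) is the total path length: add the absolute areas under v-t.
0–3 s: |12| × 3 = 36 m
3–9 s: |-4| × 6 = 24 m
9–10 s: |12| × 1 = 12 m
Total distance = 72 m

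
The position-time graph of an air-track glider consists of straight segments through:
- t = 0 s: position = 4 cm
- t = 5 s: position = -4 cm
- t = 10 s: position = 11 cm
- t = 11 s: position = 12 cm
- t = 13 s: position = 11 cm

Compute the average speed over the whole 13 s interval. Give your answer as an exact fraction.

Average speed = (total path length)/(elapsed time); on a piecewise-linear x-t graph the path length is Σ|Δx|.
0–5 s: |Δx| = |-4 − 4| = 8 cm
5–10 s: |Δx| = |11 − -4| = 15 cm
10–11 s: |Δx| = |12 − 11| = 1 cm
11–13 s: |Δx| = |11 − 12| = 1 cm
Total path = 25 cm; average speed = 25/13 = 25/13 cm/s.

25/13 cm/s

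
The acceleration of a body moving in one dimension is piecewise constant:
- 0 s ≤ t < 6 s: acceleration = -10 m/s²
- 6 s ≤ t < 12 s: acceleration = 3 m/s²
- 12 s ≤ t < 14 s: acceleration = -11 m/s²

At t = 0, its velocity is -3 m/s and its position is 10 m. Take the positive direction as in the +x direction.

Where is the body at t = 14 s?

-624 m

On each constant-a segment, Δv = aΔt and Δx = v₀Δt + ½aΔt²; chain segment to segment.
0–6 s: v starts -3 m/s; Δx = -3·6 + ½·-10·6² = -198 m; v ends -63 m/s.
6–12 s: v starts -63 m/s; Δx = -63·6 + ½·3·6² = -324 m; v ends -45 m/s.
12–14 s: v starts -45 m/s; Δx = -45·2 + ½·-11·2² = -112 m; v ends -67 m/s.
x(14) = 10 + Σ Δx = -624 m.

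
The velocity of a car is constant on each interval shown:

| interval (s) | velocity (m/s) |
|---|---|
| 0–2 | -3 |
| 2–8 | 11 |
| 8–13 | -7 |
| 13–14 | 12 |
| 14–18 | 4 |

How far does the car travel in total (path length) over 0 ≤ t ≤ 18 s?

135 m

Total distance travelled is ∫|v| dt — sum the magnitudes of each area piece.
0–2 s: |-3| × 2 = 6 m
2–8 s: |11| × 6 = 66 m
8–13 s: |-7| × 5 = 35 m
13–14 s: |12| × 1 = 12 m
14–18 s: |4| × 4 = 16 m
Total distance = 135 m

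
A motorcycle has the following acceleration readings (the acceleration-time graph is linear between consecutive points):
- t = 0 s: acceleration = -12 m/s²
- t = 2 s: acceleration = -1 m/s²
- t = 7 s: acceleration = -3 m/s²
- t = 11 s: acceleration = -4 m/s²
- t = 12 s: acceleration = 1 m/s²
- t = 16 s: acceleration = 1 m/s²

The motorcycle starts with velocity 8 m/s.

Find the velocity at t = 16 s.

-26.5 m/s

Δv equals the area under the a-t graph; then v = v₀ + Δv.
0–2 s: ½(-12 + -1)(2) = -13 m/s
2–7 s: ½(-1 + -3)(5) = -10 m/s
7–11 s: ½(-3 + -4)(4) = -14 m/s
11–12 s: ½(-4 + 1)(1) = -1.5 m/s
12–16 s: 1 × 4 = 4 m/s
Δv = -34.5 m/s, so v(16) = 8 + (-34.5) = -26.5 m/s.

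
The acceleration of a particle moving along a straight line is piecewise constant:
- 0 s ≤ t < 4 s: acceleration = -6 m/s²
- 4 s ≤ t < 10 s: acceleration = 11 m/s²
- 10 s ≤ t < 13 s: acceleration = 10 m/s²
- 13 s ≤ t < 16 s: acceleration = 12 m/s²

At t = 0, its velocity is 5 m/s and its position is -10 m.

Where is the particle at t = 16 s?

On each constant-a segment, Δv = aΔt and Δx = v₀Δt + ½aΔt²; chain segment to segment.
0–4 s: v starts 5 m/s; Δx = 5·4 + ½·-6·4² = -28 m; v ends -19 m/s.
4–10 s: v starts -19 m/s; Δx = -19·6 + ½·11·6² = 84 m; v ends 47 m/s.
10–13 s: v starts 47 m/s; Δx = 47·3 + ½·10·3² = 186 m; v ends 77 m/s.
13–16 s: v starts 77 m/s; Δx = 77·3 + ½·12·3² = 285 m; v ends 113 m/s.
x(16) = -10 + Σ Δx = 517 m.

517 m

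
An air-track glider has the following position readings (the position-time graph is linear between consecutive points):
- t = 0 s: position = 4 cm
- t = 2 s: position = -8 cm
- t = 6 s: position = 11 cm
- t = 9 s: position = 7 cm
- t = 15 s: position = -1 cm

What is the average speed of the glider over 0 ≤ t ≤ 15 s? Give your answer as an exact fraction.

43/15 cm/s

Average speed = (total path length)/(elapsed time); on a piecewise-linear x-t graph the path length is Σ|Δx|.
0–2 s: |Δx| = |-8 − 4| = 12 cm
2–6 s: |Δx| = |11 − -8| = 19 cm
6–9 s: |Δx| = |7 − 11| = 4 cm
9–15 s: |Δx| = |-1 − 7| = 8 cm
Total path = 43 cm; average speed = 43/15 = 43/15 cm/s.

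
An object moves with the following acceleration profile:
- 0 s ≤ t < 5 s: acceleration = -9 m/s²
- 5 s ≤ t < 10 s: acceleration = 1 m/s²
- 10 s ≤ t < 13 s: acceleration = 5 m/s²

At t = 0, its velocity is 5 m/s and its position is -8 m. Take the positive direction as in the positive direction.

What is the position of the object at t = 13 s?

On each constant-a segment, Δv = aΔt and Δx = v₀Δt + ½aΔt²; chain segment to segment.
0–5 s: v starts 5 m/s; Δx = 5·5 + ½·-9·5² = -87.5 m; v ends -40 m/s.
5–10 s: v starts -40 m/s; Δx = -40·5 + ½·1·5² = -187.5 m; v ends -35 m/s.
10–13 s: v starts -35 m/s; Δx = -35·3 + ½·5·3² = -82.5 m; v ends -20 m/s.
x(13) = -8 + Σ Δx = -365.5 m.

-365.5 m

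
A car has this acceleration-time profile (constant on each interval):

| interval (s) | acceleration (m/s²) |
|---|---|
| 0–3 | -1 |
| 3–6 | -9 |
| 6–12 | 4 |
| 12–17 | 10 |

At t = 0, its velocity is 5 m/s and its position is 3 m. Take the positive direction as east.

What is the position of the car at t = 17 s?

On each constant-a segment, Δv = aΔt and Δx = v₀Δt + ½aΔt²; chain segment to segment.
0–3 s: v starts 5 m/s; Δx = 5·3 + ½·-1·3² = 10.5 m; v ends 2 m/s.
3–6 s: v starts 2 m/s; Δx = 2·3 + ½·-9·3² = -34.5 m; v ends -25 m/s.
6–12 s: v starts -25 m/s; Δx = -25·6 + ½·4·6² = -78 m; v ends -1 m/s.
12–17 s: v starts -1 m/s; Δx = -1·5 + ½·10·5² = 120 m; v ends 49 m/s.
x(17) = 3 + Σ Δx = 21 m.

21 m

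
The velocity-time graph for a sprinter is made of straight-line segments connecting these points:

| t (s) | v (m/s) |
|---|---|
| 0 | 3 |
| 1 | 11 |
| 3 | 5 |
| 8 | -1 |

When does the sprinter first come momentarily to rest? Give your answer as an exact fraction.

t = 43/6 s

v changes sign on 3–8 s (from 5 to -1); the graph is linear there, so v = 0 at t = 3 + (-5)·(8 − 3)/(-1 − 5) = 43/6 s.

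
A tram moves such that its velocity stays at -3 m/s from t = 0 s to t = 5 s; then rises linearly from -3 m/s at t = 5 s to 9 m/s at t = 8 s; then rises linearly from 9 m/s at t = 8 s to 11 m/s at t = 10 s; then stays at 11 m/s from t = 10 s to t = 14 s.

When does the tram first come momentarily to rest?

v changes sign on 5–8 s (from -3 to 9); the graph is linear there, so v = 0 at t = 5 + (3)·(8 − 5)/(9 − -3) = 5.75 s.

t = 5.75 s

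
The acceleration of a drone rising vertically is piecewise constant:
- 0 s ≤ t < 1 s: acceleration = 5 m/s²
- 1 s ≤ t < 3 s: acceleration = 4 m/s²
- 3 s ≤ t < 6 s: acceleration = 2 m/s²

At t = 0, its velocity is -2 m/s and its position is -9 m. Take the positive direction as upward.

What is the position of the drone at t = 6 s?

47.5 m

On each constant-a segment, Δv = aΔt and Δx = v₀Δt + ½aΔt²; chain segment to segment.
0–1 s: v starts -2 m/s; Δx = -2·1 + ½·5·1² = 0.5 m; v ends 3 m/s.
1–3 s: v starts 3 m/s; Δx = 3·2 + ½·4·2² = 14 m; v ends 11 m/s.
3–6 s: v starts 11 m/s; Δx = 11·3 + ½·2·3² = 42 m; v ends 17 m/s.
x(6) = -9 + Σ Δx = 47.5 m.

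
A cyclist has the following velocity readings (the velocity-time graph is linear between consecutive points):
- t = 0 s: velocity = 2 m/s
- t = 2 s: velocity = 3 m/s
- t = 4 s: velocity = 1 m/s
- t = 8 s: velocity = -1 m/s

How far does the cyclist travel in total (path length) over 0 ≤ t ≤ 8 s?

Total distance travelled is ∫|v| dt — sum the magnitudes of each area piece.
0–2 s: |½(2 + 3)(2)| = 5 m
2–4 s: |½(3 + 1)(2)| = 4 m
4–8 s: v = 0 at t = 6 s; triangle areas 1 + 1 = 2 m
Total distance = 11 m

11 m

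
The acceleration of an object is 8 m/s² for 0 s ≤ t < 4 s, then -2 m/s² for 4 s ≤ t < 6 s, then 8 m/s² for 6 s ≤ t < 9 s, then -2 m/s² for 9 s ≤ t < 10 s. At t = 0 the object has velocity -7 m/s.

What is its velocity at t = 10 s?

43 m/s

Δv equals the area under the a-t graph; then v = v₀ + Δv.
0–4 s: 8 × 4 = 32 m/s
4–6 s: -2 × 2 = -4 m/s
6–9 s: 8 × 3 = 24 m/s
9–10 s: -2 × 1 = -2 m/s
Δv = 50 m/s, so v(10) = -7 + (50) = 43 m/s.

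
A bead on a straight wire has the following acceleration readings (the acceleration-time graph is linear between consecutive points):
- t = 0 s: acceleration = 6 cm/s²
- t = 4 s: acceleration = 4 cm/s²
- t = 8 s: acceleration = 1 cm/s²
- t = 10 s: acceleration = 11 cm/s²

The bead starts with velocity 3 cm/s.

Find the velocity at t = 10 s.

45 cm/s

Δv equals the area under the a-t graph; then v = v₀ + Δv.
0–4 s: ½(6 + 4)(4) = 20 cm/s
4–8 s: ½(4 + 1)(4) = 10 cm/s
8–10 s: ½(1 + 11)(2) = 12 cm/s
Δv = 42 cm/s, so v(10) = 3 + (42) = 45 cm/s.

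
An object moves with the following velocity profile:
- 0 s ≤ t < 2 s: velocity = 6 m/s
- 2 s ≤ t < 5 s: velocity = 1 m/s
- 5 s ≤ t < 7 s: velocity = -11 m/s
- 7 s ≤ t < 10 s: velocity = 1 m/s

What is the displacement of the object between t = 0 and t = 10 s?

Net displacement equals the area under the velocity-time graph (areas below the axis count negative).
0–2 s: 6 × 2 = 12 m
2–5 s: 1 × 3 = 3 m
5–7 s: -11 × 2 = -22 m
7–10 s: 1 × 3 = 3 m
Net displacement = -4 m

-4 m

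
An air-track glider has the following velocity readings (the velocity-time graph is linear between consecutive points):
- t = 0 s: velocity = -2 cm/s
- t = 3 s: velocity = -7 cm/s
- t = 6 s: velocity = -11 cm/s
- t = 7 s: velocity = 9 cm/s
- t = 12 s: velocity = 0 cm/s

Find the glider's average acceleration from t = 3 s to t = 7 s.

Average acceleration = Δv/Δt = (9 − -7)/(7 − 3) = 4 cm/s².

4 cm/s²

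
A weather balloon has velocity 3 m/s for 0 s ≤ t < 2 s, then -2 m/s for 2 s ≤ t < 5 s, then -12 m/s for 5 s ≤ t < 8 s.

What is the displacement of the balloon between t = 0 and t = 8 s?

Net displacement equals the area under the velocity-time graph (areas below the axis count negative).
0–2 s: 3 × 2 = 6 m
2–5 s: -2 × 3 = -6 m
5–8 s: -12 × 3 = -36 m
Net displacement = -36 m

-36 m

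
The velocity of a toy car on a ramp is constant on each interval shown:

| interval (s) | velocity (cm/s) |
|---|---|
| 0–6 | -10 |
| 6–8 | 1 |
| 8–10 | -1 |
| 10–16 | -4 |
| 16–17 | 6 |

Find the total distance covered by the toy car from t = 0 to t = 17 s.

Distance (not displacement) is the total path length: add the absolute areas under v-t.
0–6 s: |-10| × 6 = 60 cm
6–8 s: |1| × 2 = 2 cm
8–10 s: |-1| × 2 = 2 cm
10–16 s: |-4| × 6 = 24 cm
16–17 s: |6| × 1 = 6 cm
Total distance = 94 cm

94 cm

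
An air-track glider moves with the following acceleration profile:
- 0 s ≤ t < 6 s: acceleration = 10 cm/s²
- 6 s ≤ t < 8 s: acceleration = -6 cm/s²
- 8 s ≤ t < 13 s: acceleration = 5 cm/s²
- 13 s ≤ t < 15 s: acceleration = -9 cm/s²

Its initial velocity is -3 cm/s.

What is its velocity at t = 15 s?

Δv equals the area under the a-t graph; then v = v₀ + Δv.
0–6 s: 10 × 6 = 60 cm/s
6–8 s: -6 × 2 = -12 cm/s
8–13 s: 5 × 5 = 25 cm/s
13–15 s: -9 × 2 = -18 cm/s
Δv = 55 cm/s, so v(15) = -3 + (55) = 52 cm/s.

52 cm/s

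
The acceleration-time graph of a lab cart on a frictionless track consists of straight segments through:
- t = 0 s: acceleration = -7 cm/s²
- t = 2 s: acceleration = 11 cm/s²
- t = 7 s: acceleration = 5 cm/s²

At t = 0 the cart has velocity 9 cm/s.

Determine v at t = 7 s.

Δv equals the area under the a-t graph; then v = v₀ + Δv.
0–2 s: ½(-7 + 11)(2) = 4 cm/s
2–7 s: ½(11 + 5)(5) = 40 cm/s
Δv = 44 cm/s, so v(7) = 9 + (44) = 53 cm/s.

53 cm/s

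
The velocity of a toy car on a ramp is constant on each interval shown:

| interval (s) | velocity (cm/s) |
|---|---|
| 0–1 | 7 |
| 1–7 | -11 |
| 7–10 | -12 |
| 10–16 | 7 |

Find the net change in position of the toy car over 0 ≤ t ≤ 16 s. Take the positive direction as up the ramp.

Displacement is the signed area under the v-t curve.
0–1 s: 7 × 1 = 7 cm
1–7 s: -11 × 6 = -66 cm
7–10 s: -12 × 3 = -36 cm
10–16 s: 7 × 6 = 42 cm
Net displacement = -53 cm

-53 cm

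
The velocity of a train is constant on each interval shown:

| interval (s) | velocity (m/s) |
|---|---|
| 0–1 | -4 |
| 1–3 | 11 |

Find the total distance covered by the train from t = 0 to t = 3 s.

Distance (not displacement) is the total path length: add the absolute areas under v-t.
0–1 s: |-4| × 1 = 4 m
1–3 s: |11| × 2 = 22 m
Total distance = 26 m

26 m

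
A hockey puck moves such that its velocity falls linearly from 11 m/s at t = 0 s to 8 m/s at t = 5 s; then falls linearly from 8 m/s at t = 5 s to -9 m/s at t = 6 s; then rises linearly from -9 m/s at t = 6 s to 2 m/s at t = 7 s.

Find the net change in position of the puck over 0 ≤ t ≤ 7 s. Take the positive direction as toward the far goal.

Net displacement equals the area under the velocity-time graph (areas below the axis count negative).
0–5 s: ½(11 + 8)(5) = 47.5 m
5–6 s: ½(8 + -9)(1) = -0.5 m
6–7 s: ½(-9 + 2)(1) = -3.5 m
Net displacement = 43.5 m

43.5 m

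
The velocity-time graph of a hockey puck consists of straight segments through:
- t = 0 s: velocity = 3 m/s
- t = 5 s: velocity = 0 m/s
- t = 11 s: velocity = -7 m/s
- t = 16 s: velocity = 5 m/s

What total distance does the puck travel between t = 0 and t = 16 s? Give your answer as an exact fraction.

527/12 m

Distance (not displacement) is the total path length: add the absolute areas under v-t.
0–5 s: |½(3 + 0)(5)| = 7.5 m
5–11 s: |½(0 + -7)(6)| = 21 m
11–16 s: v = 0 at t = 167/12 s; triangle areas 245/24 + 125/24 = 185/12 m
Total distance = 527/12 m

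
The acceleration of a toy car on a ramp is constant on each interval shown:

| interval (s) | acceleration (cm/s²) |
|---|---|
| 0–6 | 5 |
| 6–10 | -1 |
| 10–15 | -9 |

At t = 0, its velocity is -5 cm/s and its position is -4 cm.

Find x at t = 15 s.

140.5 cm

On each constant-a segment, Δv = aΔt and Δx = v₀Δt + ½aΔt²; chain segment to segment.
0–6 s: v starts -5 cm/s; Δx = -5·6 + ½·5·6² = 60 cm; v ends 25 cm/s.
6–10 s: v starts 25 cm/s; Δx = 25·4 + ½·-1·4² = 92 cm; v ends 21 cm/s.
10–15 s: v starts 21 cm/s; Δx = 21·5 + ½·-9·5² = -7.5 cm; v ends -24 cm/s.
x(15) = -4 + Σ Δx = 140.5 cm.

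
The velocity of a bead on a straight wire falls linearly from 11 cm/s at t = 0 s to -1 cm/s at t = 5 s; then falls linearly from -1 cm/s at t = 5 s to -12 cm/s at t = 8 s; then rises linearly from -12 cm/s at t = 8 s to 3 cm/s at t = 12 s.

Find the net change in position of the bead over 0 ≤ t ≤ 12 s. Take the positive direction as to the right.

Net displacement equals the area under the velocity-time graph (areas below the axis count negative).
0–5 s: ½(11 + -1)(5) = 25 cm
5–8 s: ½(-1 + -12)(3) = -19.5 cm
8–12 s: ½(-12 + 3)(4) = -18 cm
Net displacement = -12.5 cm

-12.5 cm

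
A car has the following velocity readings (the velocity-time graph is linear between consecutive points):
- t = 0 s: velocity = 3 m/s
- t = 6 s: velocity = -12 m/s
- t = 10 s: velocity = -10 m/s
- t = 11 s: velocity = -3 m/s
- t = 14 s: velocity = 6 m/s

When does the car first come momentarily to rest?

v changes sign on 0–6 s (from 3 to -12); the graph is linear there, so v = 0 at t = 0 + (-3)·(6 − 0)/(-12 − 3) = 1.2 s.

t = 1.2 s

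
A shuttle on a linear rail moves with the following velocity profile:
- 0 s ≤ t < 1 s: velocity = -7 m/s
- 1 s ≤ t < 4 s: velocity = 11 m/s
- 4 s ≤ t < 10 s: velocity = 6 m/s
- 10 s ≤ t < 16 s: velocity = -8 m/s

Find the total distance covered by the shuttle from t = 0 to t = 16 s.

Total distance travelled is ∫|v| dt — sum the magnitudes of each area piece.
0–1 s: |-7| × 1 = 7 m
1–4 s: |11| × 3 = 33 m
4–10 s: |6| × 6 = 36 m
10–16 s: |-8| × 6 = 48 m
Total distance = 124 m

124 m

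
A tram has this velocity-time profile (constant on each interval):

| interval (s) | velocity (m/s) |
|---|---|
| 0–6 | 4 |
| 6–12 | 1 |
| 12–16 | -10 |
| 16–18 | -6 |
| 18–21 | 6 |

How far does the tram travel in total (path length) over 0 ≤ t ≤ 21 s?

Total distance travelled is ∫|v| dt — sum the magnitudes of each area piece.
0–6 s: |4| × 6 = 24 m
6–12 s: |1| × 6 = 6 m
12–16 s: |-10| × 4 = 40 m
16–18 s: |-6| × 2 = 12 m
18–21 s: |6| × 3 = 18 m
Total distance = 100 m

100 m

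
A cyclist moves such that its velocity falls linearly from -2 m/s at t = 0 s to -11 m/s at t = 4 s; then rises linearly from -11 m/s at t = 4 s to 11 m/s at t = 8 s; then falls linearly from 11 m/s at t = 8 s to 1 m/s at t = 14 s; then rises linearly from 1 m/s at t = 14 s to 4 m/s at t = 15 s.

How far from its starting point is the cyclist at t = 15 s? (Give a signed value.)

12.5 m

Net displacement equals the area under the velocity-time graph (areas below the axis count negative).
0–4 s: ½(-2 + -11)(4) = -26 m
4–8 s: ½(-11 + 11)(4) = 0 m
8–14 s: ½(11 + 1)(6) = 36 m
14–15 s: ½(1 + 4)(1) = 2.5 m
Net displacement = 12.5 m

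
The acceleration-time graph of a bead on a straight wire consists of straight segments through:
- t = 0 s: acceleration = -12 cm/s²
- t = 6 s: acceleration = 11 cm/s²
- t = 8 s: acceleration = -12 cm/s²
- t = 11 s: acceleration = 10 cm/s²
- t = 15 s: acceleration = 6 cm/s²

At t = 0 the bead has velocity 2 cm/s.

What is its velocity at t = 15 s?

Δv equals the area under the a-t graph; then v = v₀ + Δv.
0–6 s: ½(-12 + 11)(6) = -3 cm/s
6–8 s: ½(11 + -12)(2) = -1 cm/s
8–11 s: ½(-12 + 10)(3) = -3 cm/s
11–15 s: ½(10 + 6)(4) = 32 cm/s
Δv = 25 cm/s, so v(15) = 2 + (25) = 27 cm/s.

27 cm/s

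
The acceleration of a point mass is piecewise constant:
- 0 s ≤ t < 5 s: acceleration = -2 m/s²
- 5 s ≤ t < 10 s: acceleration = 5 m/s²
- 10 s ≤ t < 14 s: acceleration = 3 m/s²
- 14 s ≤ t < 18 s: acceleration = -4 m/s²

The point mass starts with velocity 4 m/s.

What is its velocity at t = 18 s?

15 m/s

Δv equals the area under the a-t graph; then v = v₀ + Δv.
0–5 s: -2 × 5 = -10 m/s
5–10 s: 5 × 5 = 25 m/s
10–14 s: 3 × 4 = 12 m/s
14–18 s: -4 × 4 = -16 m/s
Δv = 11 m/s, so v(18) = 4 + (11) = 15 m/s.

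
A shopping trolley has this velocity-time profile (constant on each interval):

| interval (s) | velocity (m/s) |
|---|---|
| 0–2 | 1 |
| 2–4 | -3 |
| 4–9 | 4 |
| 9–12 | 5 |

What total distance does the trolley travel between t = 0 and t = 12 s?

Distance (not displacement) is the total path length: add the absolute areas under v-t.
0–2 s: |1| × 2 = 2 m
2–4 s: |-3| × 2 = 6 m
4–9 s: |4| × 5 = 20 m
9–12 s: |5| × 3 = 15 m
Total distance = 43 m

43 m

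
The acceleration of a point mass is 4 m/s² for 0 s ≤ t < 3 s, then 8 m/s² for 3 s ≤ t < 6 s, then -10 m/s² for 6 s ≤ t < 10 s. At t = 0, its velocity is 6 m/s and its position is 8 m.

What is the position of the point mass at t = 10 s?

222 m

On each constant-a segment, Δv = aΔt and Δx = v₀Δt + ½aΔt²; chain segment to segment.
0–3 s: v starts 6 m/s; Δx = 6·3 + ½·4·3² = 36 m; v ends 18 m/s.
3–6 s: v starts 18 m/s; Δx = 18·3 + ½·8·3² = 90 m; v ends 42 m/s.
6–10 s: v starts 42 m/s; Δx = 42·4 + ½·-10·4² = 88 m; v ends 2 m/s.
x(10) = 8 + Σ Δx = 222 m.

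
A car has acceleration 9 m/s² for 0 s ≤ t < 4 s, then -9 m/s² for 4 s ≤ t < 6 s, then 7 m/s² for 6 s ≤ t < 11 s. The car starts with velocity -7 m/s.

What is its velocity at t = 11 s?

Δv equals the area under the a-t graph; then v = v₀ + Δv.
0–4 s: 9 × 4 = 36 m/s
4–6 s: -9 × 2 = -18 m/s
6–11 s: 7 × 5 = 35 m/s
Δv = 53 m/s, so v(11) = -7 + (53) = 46 m/s.

46 m/s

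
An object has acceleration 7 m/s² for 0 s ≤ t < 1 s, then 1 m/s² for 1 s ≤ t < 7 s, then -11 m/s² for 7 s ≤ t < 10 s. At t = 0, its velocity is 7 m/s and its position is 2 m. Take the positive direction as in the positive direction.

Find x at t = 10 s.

125 m

On each constant-a segment, Δv = aΔt and Δx = v₀Δt + ½aΔt²; chain segment to segment.
0–1 s: v starts 7 m/s; Δx = 7·1 + ½·7·1² = 10.5 m; v ends 14 m/s.
1–7 s: v starts 14 m/s; Δx = 14·6 + ½·1·6² = 102 m; v ends 20 m/s.
7–10 s: v starts 20 m/s; Δx = 20·3 + ½·-11·3² = 10.5 m; v ends -13 m/s.
x(10) = 2 + Σ Δx = 125 m.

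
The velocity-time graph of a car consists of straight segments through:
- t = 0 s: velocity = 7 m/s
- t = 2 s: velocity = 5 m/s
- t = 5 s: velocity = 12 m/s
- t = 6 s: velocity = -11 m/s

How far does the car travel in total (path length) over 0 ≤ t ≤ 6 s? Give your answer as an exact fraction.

Distance (not displacement) is the total path length: add the absolute areas under v-t.
0–2 s: |½(7 + 5)(2)| = 12 m
2–5 s: |½(5 + 12)(3)| = 25.5 m
5–6 s: v = 0 at t = 127/23 s; triangle areas 72/23 + 121/46 = 265/46 m
Total distance = 995/23 m

995/23 m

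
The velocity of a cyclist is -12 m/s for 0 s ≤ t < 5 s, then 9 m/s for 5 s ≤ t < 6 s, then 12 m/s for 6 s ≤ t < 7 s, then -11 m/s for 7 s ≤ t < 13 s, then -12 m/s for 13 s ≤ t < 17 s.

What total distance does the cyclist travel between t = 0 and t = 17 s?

195 m

Distance (not displacement) is the total path length: add the absolute areas under v-t.
0–5 s: |-12| × 5 = 60 m
5–6 s: |9| × 1 = 9 m
6–7 s: |12| × 1 = 12 m
7–13 s: |-11| × 6 = 66 m
13–17 s: |-12| × 4 = 48 m
Total distance = 195 m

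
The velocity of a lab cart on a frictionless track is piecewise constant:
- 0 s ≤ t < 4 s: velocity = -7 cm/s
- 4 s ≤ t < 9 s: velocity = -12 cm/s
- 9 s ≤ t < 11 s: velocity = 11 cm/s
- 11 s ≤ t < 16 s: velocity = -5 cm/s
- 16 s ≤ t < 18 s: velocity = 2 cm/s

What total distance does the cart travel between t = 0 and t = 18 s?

139 cm

Distance (not displacement) is the total path length: add the absolute areas under v-t.
0–4 s: |-7| × 4 = 28 cm
4–9 s: |-12| × 5 = 60 cm
9–11 s: |11| × 2 = 22 cm
11–16 s: |-5| × 5 = 25 cm
16–18 s: |2| × 2 = 4 cm
Total distance = 139 cm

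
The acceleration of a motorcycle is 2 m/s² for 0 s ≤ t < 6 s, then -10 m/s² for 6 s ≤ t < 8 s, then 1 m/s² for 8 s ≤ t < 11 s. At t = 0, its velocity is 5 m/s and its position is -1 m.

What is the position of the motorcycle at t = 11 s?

74.5 m

On each constant-a segment, Δv = aΔt and Δx = v₀Δt + ½aΔt²; chain segment to segment.
0–6 s: v starts 5 m/s; Δx = 5·6 + ½·2·6² = 66 m; v ends 17 m/s.
6–8 s: v starts 17 m/s; Δx = 17·2 + ½·-10·2² = 14 m; v ends -3 m/s.
8–11 s: v starts -3 m/s; Δx = -3·3 + ½·1·3² = -4.5 m; v ends 0 m/s.
x(11) = -1 + Σ Δx = 74.5 m.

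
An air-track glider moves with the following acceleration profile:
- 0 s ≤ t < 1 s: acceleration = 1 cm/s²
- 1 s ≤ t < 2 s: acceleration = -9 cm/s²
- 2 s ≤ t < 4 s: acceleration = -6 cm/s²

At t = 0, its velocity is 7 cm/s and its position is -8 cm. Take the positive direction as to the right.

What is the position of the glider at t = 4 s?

On each constant-a segment, Δv = aΔt and Δx = v₀Δt + ½aΔt²; chain segment to segment.
0–1 s: v starts 7 cm/s; Δx = 7·1 + ½·1·1² = 7.5 cm; v ends 8 cm/s.
1–2 s: v starts 8 cm/s; Δx = 8·1 + ½·-9·1² = 3.5 cm; v ends -1 cm/s.
2–4 s: v starts -1 cm/s; Δx = -1·2 + ½·-6·2² = -14 cm; v ends -13 cm/s.
x(4) = -8 + Σ Δx = -11 cm.

-11 cm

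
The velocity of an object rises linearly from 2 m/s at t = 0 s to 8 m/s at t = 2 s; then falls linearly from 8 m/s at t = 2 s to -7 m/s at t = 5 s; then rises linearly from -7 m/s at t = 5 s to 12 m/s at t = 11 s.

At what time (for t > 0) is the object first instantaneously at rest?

t = 3.6 s

v changes sign on 2–5 s (from 8 to -7); the graph is linear there, so v = 0 at t = 2 + (-8)·(5 − 2)/(-7 − 8) = 3.6 s.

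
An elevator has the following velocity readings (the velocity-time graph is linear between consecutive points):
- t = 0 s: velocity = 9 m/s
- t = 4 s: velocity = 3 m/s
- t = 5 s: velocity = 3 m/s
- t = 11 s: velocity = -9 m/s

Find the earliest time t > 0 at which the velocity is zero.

v changes sign on 5–11 s (from 3 to -9); the graph is linear there, so v = 0 at t = 5 + (-3)·(11 − 5)/(-9 − 3) = 6.5 s.

t = 6.5 s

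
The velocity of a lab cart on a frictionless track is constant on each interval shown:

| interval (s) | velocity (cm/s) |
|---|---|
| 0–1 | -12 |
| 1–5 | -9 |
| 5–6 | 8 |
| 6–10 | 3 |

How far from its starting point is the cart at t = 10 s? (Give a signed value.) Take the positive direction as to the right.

Displacement is the signed area under the v-t curve.
0–1 s: -12 × 1 = -12 cm
1–5 s: -9 × 4 = -36 cm
5–6 s: 8 × 1 = 8 cm
6–10 s: 3 × 4 = 12 cm
Net displacement = -28 cm

-28 cm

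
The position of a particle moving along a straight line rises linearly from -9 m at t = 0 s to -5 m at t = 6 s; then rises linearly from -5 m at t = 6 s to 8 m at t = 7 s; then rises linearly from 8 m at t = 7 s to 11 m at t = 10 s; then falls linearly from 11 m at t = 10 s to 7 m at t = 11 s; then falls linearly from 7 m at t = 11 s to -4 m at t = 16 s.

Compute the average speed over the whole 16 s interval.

Average speed = (total path length)/(elapsed time); on a piecewise-linear x-t graph the path length is Σ|Δx|.
0–6 s: |Δx| = |-5 − -9| = 4 m
6–7 s: |Δx| = |8 − -5| = 13 m
7–10 s: |Δx| = |11 − 8| = 3 m
10–11 s: |Δx| = |7 − 11| = 4 m
11–16 s: |Δx| = |-4 − 7| = 11 m
Total path = 35 m; average speed = 35/16 = 2.1875 m/s.

2.1875 m/s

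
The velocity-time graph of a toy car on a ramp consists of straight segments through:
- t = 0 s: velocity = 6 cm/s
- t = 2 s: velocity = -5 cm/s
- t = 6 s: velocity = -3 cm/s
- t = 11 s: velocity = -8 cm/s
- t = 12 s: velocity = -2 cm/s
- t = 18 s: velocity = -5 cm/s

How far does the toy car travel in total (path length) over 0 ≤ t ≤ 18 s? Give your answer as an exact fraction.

1651/22 cm

Distance (not displacement) is the total path length: add the absolute areas under v-t.
0–2 s: v = 0 at t = 12/11 s; triangle areas 36/11 + 25/11 = 61/11 cm
2–6 s: |½(-5 + -3)(4)| = 16 cm
6–11 s: |½(-3 + -8)(5)| = 27.5 cm
11–12 s: |½(-8 + -2)(1)| = 5 cm
12–18 s: |½(-2 + -5)(6)| = 21 cm
Total distance = 1651/22 cm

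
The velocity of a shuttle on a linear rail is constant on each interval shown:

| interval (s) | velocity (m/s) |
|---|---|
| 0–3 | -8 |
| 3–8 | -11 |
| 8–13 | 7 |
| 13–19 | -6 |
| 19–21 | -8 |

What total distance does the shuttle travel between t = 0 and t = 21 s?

Total distance travelled is ∫|v| dt — sum the magnitudes of each area piece.
0–3 s: |-8| × 3 = 24 m
3–8 s: |-11| × 5 = 55 m
8–13 s: |7| × 5 = 35 m
13–19 s: |-6| × 6 = 36 m
19–21 s: |-8| × 2 = 16 m
Total distance = 166 m

166 m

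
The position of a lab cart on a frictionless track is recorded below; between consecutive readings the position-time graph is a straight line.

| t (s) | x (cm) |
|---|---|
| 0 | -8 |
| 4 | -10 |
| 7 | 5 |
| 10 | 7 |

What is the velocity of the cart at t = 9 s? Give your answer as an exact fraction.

2/3 cm/s

Velocity is the slope of the x-t graph on 7–10 s: (7 − 5)/(10 − 7) = 2/3 cm/s.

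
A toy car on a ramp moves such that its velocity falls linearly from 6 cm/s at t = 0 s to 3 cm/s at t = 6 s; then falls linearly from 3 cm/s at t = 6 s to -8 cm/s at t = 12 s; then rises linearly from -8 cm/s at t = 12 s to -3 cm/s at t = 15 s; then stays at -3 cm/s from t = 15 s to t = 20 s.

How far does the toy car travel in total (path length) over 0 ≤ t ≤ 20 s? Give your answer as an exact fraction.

Distance (not displacement) is the total path length: add the absolute areas under v-t.
0–6 s: |½(6 + 3)(6)| = 27 cm
6–12 s: v = 0 at t = 84/11 s; triangle areas 27/11 + 192/11 = 219/11 cm
12–15 s: |½(-8 + -3)(3)| = 16.5 cm
15–20 s: |-3| × 5 = 15 cm
Total distance = 1725/22 cm

1725/22 cm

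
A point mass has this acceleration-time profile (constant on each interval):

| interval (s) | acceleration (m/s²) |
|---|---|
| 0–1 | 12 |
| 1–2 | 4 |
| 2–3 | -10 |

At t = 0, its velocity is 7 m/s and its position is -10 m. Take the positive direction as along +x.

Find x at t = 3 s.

42 m

On each constant-a segment, Δv = aΔt and Δx = v₀Δt + ½aΔt²; chain segment to segment.
0–1 s: v starts 7 m/s; Δx = 7·1 + ½·12·1² = 13 m; v ends 19 m/s.
1–2 s: v starts 19 m/s; Δx = 19·1 + ½·4·1² = 21 m; v ends 23 m/s.
2–3 s: v starts 23 m/s; Δx = 23·1 + ½·-10·1² = 18 m; v ends 13 m/s.
x(3) = -10 + Σ Δx = 42 m.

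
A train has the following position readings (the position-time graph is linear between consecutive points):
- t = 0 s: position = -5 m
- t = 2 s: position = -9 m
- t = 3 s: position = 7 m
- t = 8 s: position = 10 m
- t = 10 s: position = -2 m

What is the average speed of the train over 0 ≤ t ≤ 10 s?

Average speed = (total path length)/(elapsed time); on a piecewise-linear x-t graph the path length is Σ|Δx|.
0–2 s: |Δx| = |-9 − -5| = 4 m
2–3 s: |Δx| = |7 − -9| = 16 m
3–8 s: |Δx| = |10 − 7| = 3 m
8–10 s: |Δx| = |-2 − 10| = 12 m
Total path = 35 m; average speed = 35/10 = 3.5 m/s.

3.5 m/s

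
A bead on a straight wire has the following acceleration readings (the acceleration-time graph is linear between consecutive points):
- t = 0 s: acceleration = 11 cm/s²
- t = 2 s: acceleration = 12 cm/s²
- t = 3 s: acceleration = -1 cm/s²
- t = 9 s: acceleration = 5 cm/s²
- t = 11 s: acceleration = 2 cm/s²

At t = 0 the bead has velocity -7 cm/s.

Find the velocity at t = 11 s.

40.5 cm/s

Δv equals the area under the a-t graph; then v = v₀ + Δv.
0–2 s: ½(11 + 12)(2) = 23 cm/s
2–3 s: ½(12 + -1)(1) = 5.5 cm/s
3–9 s: ½(-1 + 5)(6) = 12 cm/s
9–11 s: ½(5 + 2)(2) = 7 cm/s
Δv = 47.5 cm/s, so v(11) = -7 + (47.5) = 40.5 cm/s.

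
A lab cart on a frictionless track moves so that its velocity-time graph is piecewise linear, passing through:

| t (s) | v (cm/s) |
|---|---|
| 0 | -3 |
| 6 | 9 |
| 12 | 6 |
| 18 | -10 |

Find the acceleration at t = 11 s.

Acceleration is the slope of the v-t graph on 6–12 s: (6 − 9)/(12 − 6) = -0.5 cm/s².

-0.5 cm/s²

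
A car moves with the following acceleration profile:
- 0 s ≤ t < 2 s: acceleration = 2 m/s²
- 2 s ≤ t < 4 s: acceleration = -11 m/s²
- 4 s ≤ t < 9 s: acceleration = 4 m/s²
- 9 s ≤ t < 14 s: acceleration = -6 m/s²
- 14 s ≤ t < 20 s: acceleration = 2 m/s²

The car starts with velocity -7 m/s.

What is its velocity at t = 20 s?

Δv equals the area under the a-t graph; then v = v₀ + Δv.
0–2 s: 2 × 2 = 4 m/s
2–4 s: -11 × 2 = -22 m/s
4–9 s: 4 × 5 = 20 m/s
9–14 s: -6 × 5 = -30 m/s
14–20 s: 2 × 6 = 12 m/s
Δv = -16 m/s, so v(20) = -7 + (-16) = -23 m/s.

-23 m/s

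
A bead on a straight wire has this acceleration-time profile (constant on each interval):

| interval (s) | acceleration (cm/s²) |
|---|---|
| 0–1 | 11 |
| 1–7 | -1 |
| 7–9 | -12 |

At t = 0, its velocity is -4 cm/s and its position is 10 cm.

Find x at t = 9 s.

On each constant-a segment, Δv = aΔt and Δx = v₀Δt + ½aΔt²; chain segment to segment.
0–1 s: v starts -4 cm/s; Δx = -4·1 + ½·11·1² = 1.5 cm; v ends 7 cm/s.
1–7 s: v starts 7 cm/s; Δx = 7·6 + ½·-1·6² = 24 cm; v ends 1 cm/s.
7–9 s: v starts 1 cm/s; Δx = 1·2 + ½·-12·2² = -22 cm; v ends -23 cm/s.
x(9) = 10 + Σ Δx = 13.5 cm.

13.5 cm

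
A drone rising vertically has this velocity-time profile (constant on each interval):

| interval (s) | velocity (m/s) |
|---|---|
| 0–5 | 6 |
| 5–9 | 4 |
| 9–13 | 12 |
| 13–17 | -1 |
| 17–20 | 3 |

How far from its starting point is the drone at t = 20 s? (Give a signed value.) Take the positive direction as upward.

99 m

Net displacement equals the area under the velocity-time graph (areas below the axis count negative).
0–5 s: 6 × 5 = 30 m
5–9 s: 4 × 4 = 16 m
9–13 s: 12 × 4 = 48 m
13–17 s: -1 × 4 = -4 m
17–20 s: 3 × 3 = 9 m
Net displacement = 99 m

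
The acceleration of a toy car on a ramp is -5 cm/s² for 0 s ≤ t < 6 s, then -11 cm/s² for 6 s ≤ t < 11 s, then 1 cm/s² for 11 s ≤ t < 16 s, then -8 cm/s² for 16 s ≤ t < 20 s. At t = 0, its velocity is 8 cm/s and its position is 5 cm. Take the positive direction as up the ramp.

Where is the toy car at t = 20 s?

On each constant-a segment, Δv = aΔt and Δx = v₀Δt + ½aΔt²; chain segment to segment.
0–6 s: v starts 8 cm/s; Δx = 8·6 + ½·-5·6² = -42 cm; v ends -22 cm/s.
6–11 s: v starts -22 cm/s; Δx = -22·5 + ½·-11·5² = -247.5 cm; v ends -77 cm/s.
11–16 s: v starts -77 cm/s; Δx = -77·5 + ½·1·5² = -372.5 cm; v ends -72 cm/s.
16–20 s: v starts -72 cm/s; Δx = -72·4 + ½·-8·4² = -352 cm; v ends -104 cm/s.
x(20) = 5 + Σ Δx = -1009 cm.

-1009 cm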